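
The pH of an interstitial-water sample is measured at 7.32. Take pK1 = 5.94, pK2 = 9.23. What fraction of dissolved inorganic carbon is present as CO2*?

α₀ = 0.0396

α₀ = 1 / (1 + K1/[H⁺] + K1K2/[H⁺]²) = 1 / (1 + 10^+1.38 + 10^-0.53)
   = 1 / (1 + 23.988 + 0.29512) = 1/25.283 = 0.03955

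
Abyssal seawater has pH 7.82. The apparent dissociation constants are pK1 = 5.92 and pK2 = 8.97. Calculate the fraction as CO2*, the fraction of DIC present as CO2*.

α₀ = 0.0116

α₀ = 1 / (1 + K1/[H⁺] + K1K2/[H⁺]²) = 1 / (1 + 10^+1.90 + 10^+0.75)
   = 1 / (1 + 79.433 + 5.6234) = 1/86.056 = 0.01162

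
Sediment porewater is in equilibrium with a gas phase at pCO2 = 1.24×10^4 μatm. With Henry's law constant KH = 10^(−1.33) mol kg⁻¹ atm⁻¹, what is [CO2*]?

KH = 10^(−1.33) = 4.677×10^-2 mol kg⁻¹ atm⁻¹
[CO2*] = KH · pCO2 = 4.677×10^-2 × 1.24×10^4×10^-6 atm = 5.80×10^-4 mol/kg

[CO2*] = 580 μmol/kg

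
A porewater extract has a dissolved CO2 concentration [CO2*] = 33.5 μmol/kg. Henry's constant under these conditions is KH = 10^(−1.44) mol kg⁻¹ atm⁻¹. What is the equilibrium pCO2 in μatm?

KH = 10^(−1.44) = 3.631×10^-2 mol kg⁻¹ atm⁻¹
pCO2 = [CO2*]/KH = 33.5×10^-6 / 3.631×10^-2 = 9.23×10^-4 atm = 923 μatm

pCO2 = 923 μatm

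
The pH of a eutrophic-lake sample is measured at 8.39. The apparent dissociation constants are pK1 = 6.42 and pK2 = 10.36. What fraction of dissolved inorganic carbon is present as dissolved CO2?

α₀ = 0.0105

α₀ = 1 / (1 + K1/[H⁺] + K1K2/[H⁺]²) = 1 / (1 + 10^+1.97 + 10^+0.00)
   = 1 / (1 + 93.325 + 1.0000) = 1/95.325 = 0.01049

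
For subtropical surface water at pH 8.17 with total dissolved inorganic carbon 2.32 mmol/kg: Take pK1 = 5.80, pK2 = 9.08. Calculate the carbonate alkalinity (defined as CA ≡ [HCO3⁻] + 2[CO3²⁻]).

CA = 2.56 mmol/kg

CA = [HCO3⁻] + 2[CO3²⁻] = (α₁ + 2α₂)·DIC
At pH 8.17: [H⁺]/K1 = 10^-2.37 = 0.0042658, K2/[H⁺] = 10^-0.91 = 0.12303
α₁ = 1/(1 + 0.0042658 + 0.12303) = 1/1.1273 = 0.8871; α₂ = α₁·K2/[H⁺] = 0.1091
α₁ + 2α₂ = 1.1054
CA = 1.1054 × 2.32 = 2.56 mmol/kg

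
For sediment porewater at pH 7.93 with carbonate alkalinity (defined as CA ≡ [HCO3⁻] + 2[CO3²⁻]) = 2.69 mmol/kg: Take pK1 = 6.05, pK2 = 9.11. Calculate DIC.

DIC = 2.56 mmol/kg

CA = [HCO3⁻] + 2[CO3²⁻] = (α₁ + 2α₂)·DIC
At pH 7.93: [H⁺]/K1 = 10^-1.88 = 0.013183, K2/[H⁺] = 10^-1.18 = 0.066069
α₁ = 1/(1 + 0.013183 + 0.066069) = 1/1.0793 = 0.9266; α₂ = α₁·K2/[H⁺] = 0.06122
α₁ + 2α₂ = 1.0490
DIC = CA / (α₁ + 2α₂) = 2.69 / 1.0490 = 2.56 mmol/kg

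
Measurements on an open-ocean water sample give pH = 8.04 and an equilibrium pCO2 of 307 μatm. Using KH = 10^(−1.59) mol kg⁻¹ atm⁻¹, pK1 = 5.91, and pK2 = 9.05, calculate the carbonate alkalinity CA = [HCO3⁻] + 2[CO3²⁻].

CA = 1.27 mmol/kg

[CO2*] = KH · pCO2 = 10^(−1.59) × 307×10^-6 = 7.891×10^-6 mol/kg
α₀ = 1/(1 + K1/[H⁺] + K1K2/[H⁺]²) = 1/(1 + 10^+2.13 + 10^+1.12) = 0.006708
DIC = [CO2*]/α₀ = 7.891×10^-6 / 0.006708 = 1.176 mmol/kg
CA = (α₁ + 2α₂)·DIC = (0.9049 + 2×0.08843) × 1.176 = 1.27 mmol/kg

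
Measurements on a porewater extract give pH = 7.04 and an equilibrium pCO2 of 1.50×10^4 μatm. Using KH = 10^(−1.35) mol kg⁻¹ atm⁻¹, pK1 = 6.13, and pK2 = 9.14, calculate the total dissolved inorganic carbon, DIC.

DIC = 6.16 mmol/kg

[CO2*] = KH · pCO2 = 10^(−1.35) × 1.50×10^4×10^-6 = 6.700×10^-4 mol/kg
α₀ = 1/(1 + K1/[H⁺] + K1K2/[H⁺]²) = 1/(1 + 10^+0.91 + 10^-1.19) = 0.1088
DIC = [CO2*]/α₀ = 6.700×10^-4 / 0.1088 = 6.16 mmol/kg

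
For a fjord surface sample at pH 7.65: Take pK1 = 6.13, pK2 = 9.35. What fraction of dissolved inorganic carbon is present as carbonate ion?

α₂ = 1 / (1 + [H⁺]/K2 + [H⁺]²/(K1K2)) = 1 / (1 + 10^+1.70 + 10^+0.18)
   = 1 / (1 + 50.119 + 1.5136) = 1/52.632 = 0.01900

α₂ = 0.0190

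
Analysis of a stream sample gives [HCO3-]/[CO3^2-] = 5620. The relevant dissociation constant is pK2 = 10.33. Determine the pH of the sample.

From K2 = [H⁺][CO3^2-]/[HCO3-]:  pH = pK2 − log₁₀([HCO3-]/[CO3^2-])
log₁₀(5620) = +3.750
pH = 10.33 − (+3.750) = 6.58

pH = 6.58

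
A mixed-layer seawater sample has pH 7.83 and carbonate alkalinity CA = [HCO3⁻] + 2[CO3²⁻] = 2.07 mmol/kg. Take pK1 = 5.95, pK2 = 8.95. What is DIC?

DIC = 1.96 mmol/kg

CA = [HCO3⁻] + 2[CO3²⁻] = (α₁ + 2α₂)·DIC
At pH 7.83: [H⁺]/K1 = 10^-1.88 = 0.013183, K2/[H⁺] = 10^-1.12 = 0.075858
α₁ = 1/(1 + 0.013183 + 0.075858) = 1/1.0890 = 0.9182; α₂ = α₁·K2/[H⁺] = 0.06966
α₁ + 2α₂ = 1.0576
DIC = CA / (α₁ + 2α₂) = 2.07 / 1.0576 = 1.96 mmol/kg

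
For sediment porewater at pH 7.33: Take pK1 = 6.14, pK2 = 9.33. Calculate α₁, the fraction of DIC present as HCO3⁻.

α₁ = 1 / (1 + [H⁺]/K1 + K2/[H⁺]) = 1 / (1 + 10^-1.19 + 10^-2.00)
   = 1 / (1 + 0.064565 + 0.010000) = 1/1.0746 = 0.9306

α₁ = 0.931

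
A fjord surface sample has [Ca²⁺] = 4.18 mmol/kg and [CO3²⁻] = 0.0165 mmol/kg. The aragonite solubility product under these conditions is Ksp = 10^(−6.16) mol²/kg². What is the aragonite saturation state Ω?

Ksp = 10^(−6.16) = 6.918×10^-7
Ω = [Ca²⁺][CO3²⁻]/Ksp = (4.18×10^-3)(0.0165×10^-3) / 6.918×10^-7 = 0.0997

Ω = 0.0997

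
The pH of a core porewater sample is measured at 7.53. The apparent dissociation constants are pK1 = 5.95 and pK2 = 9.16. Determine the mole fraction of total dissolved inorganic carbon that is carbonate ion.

α₂ = 1 / (1 + [H⁺]/K2 + [H⁺]²/(K1K2)) = 1 / (1 + 10^+1.63 + 10^+0.05)
   = 1 / (1 + 42.658 + 1.1220) = 1/44.780 = 0.02233

α₂ = 0.0223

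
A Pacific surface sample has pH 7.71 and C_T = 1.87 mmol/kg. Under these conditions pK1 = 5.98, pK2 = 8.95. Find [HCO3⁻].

α₁ = 1 / (1 + [H⁺]/K1 + K2/[H⁺]) = 1 / (1 + 10^-1.73 + 10^-1.24)
   = 1 / (1 + 0.018621 + 0.057544) = 1/1.0762 = 0.9292
[HCO3⁻] = α₁ × DIC = 0.9292 × 1.87 = 1.74 mmol/kg

[HCO3⁻] = 1.74 mmol/kg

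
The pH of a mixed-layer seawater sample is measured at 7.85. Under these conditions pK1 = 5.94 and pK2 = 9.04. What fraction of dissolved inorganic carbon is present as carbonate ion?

α₂ = 0.0600

α₂ = 1 / (1 + [H⁺]/K2 + [H⁺]²/(K1K2)) = 1 / (1 + 10^+1.19 + 10^-0.72)
   = 1 / (1 + 15.488 + 0.19055) = 1/16.679 = 0.05996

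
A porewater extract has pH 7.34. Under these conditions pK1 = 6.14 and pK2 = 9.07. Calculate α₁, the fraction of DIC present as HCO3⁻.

α₁ = 1 / (1 + [H⁺]/K1 + K2/[H⁺]) = 1 / (1 + 10^-1.20 + 10^-1.73)
   = 1 / (1 + 0.063096 + 0.018621) = 1/1.0817 = 0.9245

α₁ = 0.924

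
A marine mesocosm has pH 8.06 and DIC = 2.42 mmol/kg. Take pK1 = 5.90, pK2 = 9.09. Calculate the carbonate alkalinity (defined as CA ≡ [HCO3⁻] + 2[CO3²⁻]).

CA = 2.61 mmol/kg

CA = [HCO3⁻] + 2[CO3²⁻] = (α₁ + 2α₂)·DIC
At pH 8.06: [H⁺]/K1 = 10^-2.16 = 0.0069183, K2/[H⁺] = 10^-1.03 = 0.093325
α₁ = 1/(1 + 0.0069183 + 0.093325) = 1/1.1002 = 0.9089; α₂ = α₁·K2/[H⁺] = 0.08482
α₁ + 2α₂ = 1.0785
CA = 1.0785 × 2.42 = 2.61 mmol/kg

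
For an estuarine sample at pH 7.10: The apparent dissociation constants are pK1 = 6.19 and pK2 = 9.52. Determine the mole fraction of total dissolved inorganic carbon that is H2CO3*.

α₀ = 1 / (1 + K1/[H⁺] + K1K2/[H⁺]²) = 1 / (1 + 10^+0.91 + 10^-1.51)
   = 1 / (1 + 8.1283 + 0.030903) = 1/9.1592 = 0.1092

α₀ = 0.109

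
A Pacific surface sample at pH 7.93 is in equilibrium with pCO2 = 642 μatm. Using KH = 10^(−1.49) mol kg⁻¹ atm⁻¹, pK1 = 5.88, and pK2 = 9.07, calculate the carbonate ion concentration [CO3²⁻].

[CO2*] = KH · pCO2 = 10^(−1.49) × 642×10^-6 = 2.077×10^-5 mol/kg
α₀ = 1/(1 + K1/[H⁺] + K1K2/[H⁺]²) = 1/(1 + 10^+2.05 + 10^+0.91) = 0.008242
DIC = [CO2*]/α₀ = 2.077×10^-5 / 0.008242 = 2.521 mmol/kg
[CO3²⁻] = α₂·DIC; α₂ = 0.06699, so [CO3²⁻] = 0.06699 × 2.521 = 0.169 mmol/kg

[CO3²⁻] = 0.169 mmol/kg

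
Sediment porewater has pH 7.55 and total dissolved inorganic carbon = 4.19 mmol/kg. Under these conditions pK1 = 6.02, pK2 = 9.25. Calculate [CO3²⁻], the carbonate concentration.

[CO3²⁻] = 0.0797 mmol/kg

α₂ = 1 / (1 + [H⁺]/K2 + [H⁺]²/(K1K2)) = 1 / (1 + 10^+1.70 + 10^+0.17)
   = 1 / (1 + 50.119 + 1.4791) = 1/52.598 = 0.01901
[CO3²⁻] = α₂ × DIC = 0.01901 × 4.19 = 0.0797 mmol/kg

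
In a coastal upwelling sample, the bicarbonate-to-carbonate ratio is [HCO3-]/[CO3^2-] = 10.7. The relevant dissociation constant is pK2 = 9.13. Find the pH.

From K2 = [H⁺][CO3^2-]/[HCO3-]:  pH = pK2 − log₁₀([HCO3-]/[CO3^2-])
log₁₀(10.7) = +1.029
pH = 9.13 − (+1.029) = 8.10

pH = 8.10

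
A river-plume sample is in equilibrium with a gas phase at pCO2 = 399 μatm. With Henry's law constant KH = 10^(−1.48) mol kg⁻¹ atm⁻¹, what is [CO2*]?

KH = 10^(−1.48) = 3.311×10^-2 mol kg⁻¹ atm⁻¹
[CO2*] = KH · pCO2 = 3.311×10^-2 × 399×10^-6 atm = 1.32×10^-5 mol/kg

[CO2*] = 13.2 μmol/kg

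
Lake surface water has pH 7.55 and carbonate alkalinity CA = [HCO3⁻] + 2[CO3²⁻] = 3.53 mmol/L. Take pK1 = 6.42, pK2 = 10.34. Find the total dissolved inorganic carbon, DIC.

CA = [HCO3⁻] + 2[CO3²⁻] = (α₁ + 2α₂)·DIC
At pH 7.55: [H⁺]/K1 = 10^-1.13 = 0.074131, K2/[H⁺] = 10^-2.79 = 0.0016218
α₁ = 1/(1 + 0.074131 + 0.0016218) = 1/1.0758 = 0.9296; α₂ = α₁·K2/[H⁺] = 0.001508
α₁ + 2α₂ = 0.9326
DIC = CA / (α₁ + 2α₂) = 3.53 / 0.9326 = 3.79 mmol/L

DIC = 3.79 mmol/L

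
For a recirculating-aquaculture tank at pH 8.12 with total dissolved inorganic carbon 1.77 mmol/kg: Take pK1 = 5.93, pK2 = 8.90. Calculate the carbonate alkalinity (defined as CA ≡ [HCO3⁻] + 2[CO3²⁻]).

CA = 2.01 mmol/kg

CA = [HCO3⁻] + 2[CO3²⁻] = (α₁ + 2α₂)·DIC
At pH 8.12: [H⁺]/K1 = 10^-2.19 = 0.0064565, K2/[H⁺] = 10^-0.78 = 0.16596
α₁ = 1/(1 + 0.0064565 + 0.16596) = 1/1.1724 = 0.8529; α₂ = α₁·K2/[H⁺] = 0.1416
α₁ + 2α₂ = 1.1360
CA = 1.1360 × 1.77 = 2.01 mmol/kg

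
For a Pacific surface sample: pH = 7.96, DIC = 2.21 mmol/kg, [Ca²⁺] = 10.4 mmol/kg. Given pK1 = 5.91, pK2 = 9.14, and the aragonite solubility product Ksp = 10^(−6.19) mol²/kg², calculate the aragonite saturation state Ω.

Ω = 2.19

α₂ = 1 / (1 + [H⁺]/K2 + [H⁺]²/(K1K2)) = 1 / (1 + 10^+1.18 + 10^-0.87)
   = 1 / (1 + 15.136 + 0.13490) = 1/16.271 = 0.06146
[CO3²⁻] = α₂ × DIC = 0.06146 × 2.21 = 0.1358 mmol/kg
Ksp = 10^(−6.19) = 6.457×10^-7
Ω = [Ca²⁺][CO3²⁻]/Ksp = (10.4×10^-3)(1.358×10^-4) / 6.457×10^-7 = 2.19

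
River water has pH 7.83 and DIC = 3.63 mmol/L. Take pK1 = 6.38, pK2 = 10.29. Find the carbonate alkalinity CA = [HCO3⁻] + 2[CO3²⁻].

CA = [HCO3⁻] + 2[CO3²⁻] = (α₁ + 2α₂)·DIC
At pH 7.83: [H⁺]/K1 = 10^-1.45 = 0.035481, K2/[H⁺] = 10^-2.46 = 0.0034674
α₁ = 1/(1 + 0.035481 + 0.0034674) = 1/1.0389 = 0.9625; α₂ = α₁·K2/[H⁺] = 0.003337
α₁ + 2α₂ = 0.9692
CA = 0.9692 × 3.63 = 3.52 mmol/L

CA = 3.52 mmol/L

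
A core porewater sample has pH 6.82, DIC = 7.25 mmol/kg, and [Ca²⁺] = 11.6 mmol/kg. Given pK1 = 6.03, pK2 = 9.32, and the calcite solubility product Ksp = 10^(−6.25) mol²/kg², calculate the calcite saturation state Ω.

α₂ = 1 / (1 + [H⁺]/K2 + [H⁺]²/(K1K2)) = 1 / (1 + 10^+2.50 + 10^+1.71)
   = 1 / (1 + 316.23 + 51.286) = 1/368.51 = 0.002714
[CO3²⁻] = α₂ × DIC = 0.002714 × 7.25 = 0.01967 mmol/kg = 19.67 μmol/kg
Ksp = 10^(−6.25) = 5.623×10^-7
Ω = [Ca²⁺][CO3²⁻]/Ksp = (11.6×10^-3)(1.967×10^-5) / 5.623×10^-7 = 0.406

Ω = 0.406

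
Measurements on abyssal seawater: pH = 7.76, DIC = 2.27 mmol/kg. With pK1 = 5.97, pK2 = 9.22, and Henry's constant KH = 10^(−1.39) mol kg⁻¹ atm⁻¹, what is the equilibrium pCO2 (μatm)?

pCO2 = 860 μatm

α₀ = 1 / (1 + K1/[H⁺] + K1K2/[H⁺]²) = 1 / (1 + 10^+1.79 + 10^+0.33)
   = 1 / (1 + 61.660 + 2.1380) = 1/64.797 = 0.01543
[CO2*] = α₀ × DIC = 0.01543 × 2.27 = 0.03503 mmol/kg
pCO2 = [CO2*]/KH = 3.503×10^-5 / 4.074×10^-2 = 860 μatm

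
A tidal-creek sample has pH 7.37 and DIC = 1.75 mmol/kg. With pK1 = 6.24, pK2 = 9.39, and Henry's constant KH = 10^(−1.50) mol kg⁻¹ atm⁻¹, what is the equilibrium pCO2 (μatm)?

α₀ = 1 / (1 + K1/[H⁺] + K1K2/[H⁺]²) = 1 / (1 + 10^+1.13 + 10^-0.89)
   = 1 / (1 + 13.490 + 0.12882) = 1/14.618 = 0.06841
[CO2*] = α₀ × DIC = 0.06841 × 1.75 = 0.1197 mmol/kg
pCO2 = [CO2*]/KH = 1.197×10^-4 / 3.162×10^-2 = 3790 μatm

pCO2 = 3790 μatm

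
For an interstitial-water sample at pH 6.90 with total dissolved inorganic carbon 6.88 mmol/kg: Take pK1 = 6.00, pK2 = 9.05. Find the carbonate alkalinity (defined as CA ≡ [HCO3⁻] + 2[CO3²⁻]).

CA = [HCO3⁻] + 2[CO3²⁻] = (α₁ + 2α₂)·DIC
At pH 6.90: [H⁺]/K1 = 10^-0.90 = 0.12589, K2/[H⁺] = 10^-2.15 = 0.0070795
α₁ = 1/(1 + 0.12589 + 0.0070795) = 1/1.1330 = 0.8826; α₂ = α₁·K2/[H⁺] = 0.006249
α₁ + 2α₂ = 0.8951
CA = 0.8951 × 6.88 = 6.16 mmol/kg

CA = 6.16 mmol/kg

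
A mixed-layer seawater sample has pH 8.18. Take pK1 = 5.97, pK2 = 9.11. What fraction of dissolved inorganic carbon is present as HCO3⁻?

α₁ = 0.890

α₁ = 1 / (1 + [H⁺]/K1 + K2/[H⁺]) = 1 / (1 + 10^-2.21 + 10^-0.93)
   = 1 / (1 + 0.0061660 + 0.11749) = 1/1.1237 = 0.8900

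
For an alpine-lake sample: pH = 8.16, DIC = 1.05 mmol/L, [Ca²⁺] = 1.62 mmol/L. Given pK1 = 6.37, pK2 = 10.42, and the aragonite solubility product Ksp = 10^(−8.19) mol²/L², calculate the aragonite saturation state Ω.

Ω = 1.42

α₂ = 1 / (1 + [H⁺]/K2 + [H⁺]²/(K1K2)) = 1 / (1 + 10^+2.26 + 10^+0.47)
   = 1 / (1 + 181.97 + 2.9512) = 1/185.92 = 0.005379
[CO3²⁻] = α₂ × DIC = 0.005379 × 1.05 = 0.005648 mmol/L = 5.648 μmol/L
Ksp = 10^(−8.19) = 6.457×10^-9
Ω = [Ca²⁺][CO3²⁻]/Ksp = (1.62×10^-3)(5.648×10^-6) / 6.457×10^-9 = 1.42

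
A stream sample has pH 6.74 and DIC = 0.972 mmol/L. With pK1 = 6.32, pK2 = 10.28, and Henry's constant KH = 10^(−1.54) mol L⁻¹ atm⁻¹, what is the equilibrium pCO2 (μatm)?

α₀ = 1 / (1 + K1/[H⁺] + K1K2/[H⁺]²) = 1 / (1 + 10^+0.42 + 10^-3.12)
   = 1 / (1 + 2.6303 + 0.00075858) = 1/3.6310 = 0.2754
[CO2*] = α₀ × DIC = 0.2754 × 0.972 = 0.2677 mmol/L
pCO2 = [CO2*]/KH = 2.677×10^-4 / 2.884×10^-2 = 9280 μatm

pCO2 = 9280 μatm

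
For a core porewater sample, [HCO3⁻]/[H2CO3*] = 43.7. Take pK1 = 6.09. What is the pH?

From K1 = [H⁺][HCO3⁻]/[H2CO3*]:  pH = pK1 + log₁₀([HCO3⁻]/[H2CO3*])
log₁₀(43.7) = +1.640
pH = 6.09 + (+1.640) = 7.73

pH = 7.73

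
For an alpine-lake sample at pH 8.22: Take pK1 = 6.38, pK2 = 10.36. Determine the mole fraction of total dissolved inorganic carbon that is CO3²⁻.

α₂ = 1 / (1 + [H⁺]/K2 + [H⁺]²/(K1K2)) = 1 / (1 + 10^+2.14 + 10^+0.30)
   = 1 / (1 + 138.04 + 1.9953) = 1/141.03 = 0.007091

α₂ = 0.00709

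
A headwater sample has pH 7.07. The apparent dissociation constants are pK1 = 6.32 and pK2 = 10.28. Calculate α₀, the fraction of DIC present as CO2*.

α₀ = 0.151

α₀ = 1 / (1 + K1/[H⁺] + K1K2/[H⁺]²) = 1 / (1 + 10^+0.75 + 10^-2.46)
   = 1 / (1 + 5.6234 + 0.0034674) = 1/6.6269 = 0.1509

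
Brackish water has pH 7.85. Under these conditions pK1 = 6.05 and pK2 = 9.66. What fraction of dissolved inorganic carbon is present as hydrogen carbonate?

α₁ = 0.970

α₁ = 1 / (1 + [H⁺]/K1 + K2/[H⁺]) = 1 / (1 + 10^-1.80 + 10^-1.81)
   = 1 / (1 + 0.015849 + 0.015488) = 1/1.0313 = 0.9696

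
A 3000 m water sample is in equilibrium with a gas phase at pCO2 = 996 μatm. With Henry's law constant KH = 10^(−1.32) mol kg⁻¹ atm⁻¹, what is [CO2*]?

[CO2*] = 47.7 μmol/kg

KH = 10^(−1.32) = 4.786×10^-2 mol kg⁻¹ atm⁻¹
[CO2*] = KH · pCO2 = 4.786×10^-2 × 996×10^-6 atm = 4.77×10^-5 mol/kg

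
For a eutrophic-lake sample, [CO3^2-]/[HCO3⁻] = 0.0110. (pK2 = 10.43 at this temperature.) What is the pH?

pH = 8.47

From K2 = [H⁺][CO3^2-]/[HCO3⁻]:  pH = pK2 + log₁₀([CO3^2-]/[HCO3⁻])
log₁₀(0.0110) = -1.959
pH = 10.43 + (-1.959) = 8.47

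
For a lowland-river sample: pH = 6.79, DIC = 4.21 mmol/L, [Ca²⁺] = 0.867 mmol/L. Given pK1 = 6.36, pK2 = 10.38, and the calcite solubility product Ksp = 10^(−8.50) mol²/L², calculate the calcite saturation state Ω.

Ω = 0.216

α₂ = 1 / (1 + [H⁺]/K2 + [H⁺]²/(K1K2)) = 1 / (1 + 10^+3.59 + 10^+3.16)
   = 1 / (1 + 3890.5 + 1445.4) = 1/5336.9 = 0.0001874
[CO3²⁻] = α₂ × DIC = 0.0001874 × 4.21 = 0.0007888 mmol/L = 0.7888 μmol/L
Ksp = 10^(−8.50) = 3.162×10^-9
Ω = [Ca²⁺][CO3²⁻]/Ksp = (0.867×10^-3)(7.888×10^-7) / 3.162×10^-9 = 0.216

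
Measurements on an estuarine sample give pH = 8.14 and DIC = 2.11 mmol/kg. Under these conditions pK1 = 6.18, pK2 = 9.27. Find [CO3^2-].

α₂ = 1 / (1 + [H⁺]/K2 + [H⁺]²/(K1K2)) = 1 / (1 + 10^+1.13 + 10^-0.83)
   = 1 / (1 + 13.490 + 0.14791) = 1/14.638 = 0.06832
[CO3²⁻] = α₂ × DIC = 0.06832 × 2.11 = 0.144 mmol/kg

[CO3²⁻] = 0.144 mmol/kg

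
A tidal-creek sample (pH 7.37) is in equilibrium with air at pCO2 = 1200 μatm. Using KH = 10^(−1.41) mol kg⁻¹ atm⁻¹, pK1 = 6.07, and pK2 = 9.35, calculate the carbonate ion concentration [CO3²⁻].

[CO3²⁻] = 9.75 μmol/kg

[CO2*] = KH · pCO2 = 10^(−1.41) × 1200×10^-6 = 4.669×10^-5 mol/kg
α₀ = 1/(1 + K1/[H⁺] + K1K2/[H⁺]²) = 1/(1 + 10^+1.30 + 10^-0.68) = 0.04726
DIC = [CO2*]/α₀ = 4.669×10^-5 / 0.04726 = 0.9879 mmol/kg
[CO3²⁻] = α₂·DIC; α₂ = 0.009873, so [CO3²⁻] = 0.009873 × 0.9879 = 0.00975 mmol/kg = 9.75 μmol/kg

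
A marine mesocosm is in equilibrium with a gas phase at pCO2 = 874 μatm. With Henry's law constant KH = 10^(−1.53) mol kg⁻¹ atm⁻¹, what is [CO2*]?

[CO2*] = 25.8 μmol/kg

KH = 10^(−1.53) = 2.951×10^-2 mol kg⁻¹ atm⁻¹
[CO2*] = KH · pCO2 = 2.951×10^-2 × 874×10^-6 atm = 2.58×10^-5 mol/kg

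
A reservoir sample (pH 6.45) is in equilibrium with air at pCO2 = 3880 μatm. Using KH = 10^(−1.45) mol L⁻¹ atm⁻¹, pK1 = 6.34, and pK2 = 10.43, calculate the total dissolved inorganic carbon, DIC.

DIC = 0.315 mmol/L

[CO2*] = KH · pCO2 = 10^(−1.45) × 3880×10^-6 = 1.377×10^-4 mol/L
α₀ = 1/(1 + K1/[H⁺] + K1K2/[H⁺]²) = 1/(1 + 10^+0.11 + 10^-3.87) = 0.4370
DIC = [CO2*]/α₀ = 1.377×10^-4 / 0.4370 = 0.315 mmol/L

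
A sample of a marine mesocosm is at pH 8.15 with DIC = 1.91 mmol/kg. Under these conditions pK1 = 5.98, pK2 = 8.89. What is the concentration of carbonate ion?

[CO3²⁻] = 0.292 mmol/kg

α₂ = 1 / (1 + [H⁺]/K2 + [H⁺]²/(K1K2)) = 1 / (1 + 10^+0.74 + 10^-1.43)
   = 1 / (1 + 5.4954 + 0.037154) = 1/6.5326 = 0.1531
[CO3²⁻] = α₂ × DIC = 0.1531 × 1.91 = 0.292 mmol/kg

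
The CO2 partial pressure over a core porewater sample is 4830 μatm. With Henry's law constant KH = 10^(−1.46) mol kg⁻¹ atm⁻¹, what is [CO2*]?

[CO2*] = 167 μmol/kg

KH = 10^(−1.46) = 3.467×10^-2 mol kg⁻¹ atm⁻¹
[CO2*] = KH · pCO2 = 3.467×10^-2 × 4830×10^-6 atm = 1.67×10^-4 mol/kg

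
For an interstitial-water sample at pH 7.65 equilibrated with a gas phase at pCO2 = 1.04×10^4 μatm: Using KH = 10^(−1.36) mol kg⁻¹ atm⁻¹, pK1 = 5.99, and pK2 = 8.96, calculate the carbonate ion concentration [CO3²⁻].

[CO2*] = KH · pCO2 = 10^(−1.36) × 1.04×10^4×10^-6 = 4.540×10^-4 mol/kg
α₀ = 1/(1 + K1/[H⁺] + K1K2/[H⁺]²) = 1/(1 + 10^+1.66 + 10^+0.35) = 0.02043
DIC = [CO2*]/α₀ = 4.540×10^-4 / 0.02043 = 22.22 mmol/kg
[CO3²⁻] = α₂·DIC; α₂ = 0.04574, so [CO3²⁻] = 0.04574 × 22.22 = 1.02 mmol/kg

[CO3²⁻] = 1.02 mmol/kg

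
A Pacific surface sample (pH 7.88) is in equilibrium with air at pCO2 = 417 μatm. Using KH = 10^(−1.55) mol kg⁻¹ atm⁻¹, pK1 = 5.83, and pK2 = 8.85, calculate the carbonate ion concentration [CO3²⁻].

[CO3²⁻] = 0.141 mmol/kg

[CO2*] = KH · pCO2 = 10^(−1.55) × 417×10^-6 = 1.175×10^-5 mol/kg
α₀ = 1/(1 + K1/[H⁺] + K1K2/[H⁺]²) = 1/(1 + 10^+2.05 + 10^+1.08) = 0.007986
DIC = [CO2*]/α₀ = 1.175×10^-5 / 0.007986 = 1.472 mmol/kg
[CO3²⁻] = α₂·DIC; α₂ = 0.09601, so [CO3²⁻] = 0.09601 × 1.472 = 0.141 mmol/kg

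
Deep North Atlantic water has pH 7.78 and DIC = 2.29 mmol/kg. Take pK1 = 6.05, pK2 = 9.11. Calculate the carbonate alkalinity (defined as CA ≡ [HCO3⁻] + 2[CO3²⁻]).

CA = [HCO3⁻] + 2[CO3²⁻] = (α₁ + 2α₂)·DIC
At pH 7.78: [H⁺]/K1 = 10^-1.73 = 0.018621, K2/[H⁺] = 10^-1.33 = 0.046774
α₁ = 1/(1 + 0.018621 + 0.046774) = 1/1.0654 = 0.9386; α₂ = α₁·K2/[H⁺] = 0.04390
α₁ + 2α₂ = 1.0264
CA = 1.0264 × 2.29 = 2.35 mmol/kg

CA = 2.35 mmol/kg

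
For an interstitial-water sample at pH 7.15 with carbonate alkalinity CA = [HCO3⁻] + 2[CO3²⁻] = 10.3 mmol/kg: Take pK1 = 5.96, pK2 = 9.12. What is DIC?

CA = [HCO3⁻] + 2[CO3²⁻] = (α₁ + 2α₂)·DIC
At pH 7.15: [H⁺]/K1 = 10^-1.19 = 0.064565, K2/[H⁺] = 10^-1.97 = 0.010715
α₁ = 1/(1 + 0.064565 + 0.010715) = 1/1.0753 = 0.9300; α₂ = α₁·K2/[H⁺] = 0.009965
α₁ + 2α₂ = 0.9499
DIC = CA / (α₁ + 2α₂) = 10.3 / 0.9499 = 10.8 mmol/kg

DIC = 10.8 mmol/kg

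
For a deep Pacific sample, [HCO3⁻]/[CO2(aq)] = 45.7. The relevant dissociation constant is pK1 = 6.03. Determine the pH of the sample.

From K1 = [H⁺][HCO3⁻]/[CO2(aq)]:  pH = pK1 + log₁₀([HCO3⁻]/[CO2(aq)])
log₁₀(45.7) = +1.660
pH = 6.03 + (+1.660) = 7.69

pH = 7.69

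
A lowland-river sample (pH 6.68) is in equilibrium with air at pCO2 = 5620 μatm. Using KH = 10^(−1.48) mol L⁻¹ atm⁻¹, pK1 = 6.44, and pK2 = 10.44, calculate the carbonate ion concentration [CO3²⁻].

[CO3²⁻] = 0.0562 μmol/L

[CO2*] = KH · pCO2 = 10^(−1.48) × 5620×10^-6 = 1.861×10^-4 mol/L
α₀ = 1/(1 + K1/[H⁺] + K1K2/[H⁺]²) = 1/(1 + 10^+0.24 + 10^-3.52) = 0.3652
DIC = [CO2*]/α₀ = 1.861×10^-4 / 0.3652 = 0.5095 mmol/L
[CO3²⁻] = α₂·DIC; α₂ = 0.0001103, so [CO3²⁻] = 0.0001103 × 0.5095 = 5.62×10^-5 mmol/L = 0.0562 μmol/L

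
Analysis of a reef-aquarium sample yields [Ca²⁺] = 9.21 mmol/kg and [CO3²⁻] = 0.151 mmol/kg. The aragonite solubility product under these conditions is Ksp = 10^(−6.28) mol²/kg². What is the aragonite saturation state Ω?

Ω = 2.65

Ksp = 10^(−6.28) = 5.248×10^-7
Ω = [Ca²⁺][CO3²⁻]/Ksp = (9.21×10^-3)(0.151×10^-3) / 5.248×10^-7 = 2.65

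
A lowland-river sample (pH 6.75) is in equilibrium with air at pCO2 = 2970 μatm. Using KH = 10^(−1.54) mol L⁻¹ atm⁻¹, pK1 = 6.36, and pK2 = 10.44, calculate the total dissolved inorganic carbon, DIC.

[CO2*] = KH · pCO2 = 10^(−1.54) × 2970×10^-6 = 8.566×10^-5 mol/L
α₀ = 1/(1 + K1/[H⁺] + K1K2/[H⁺]²) = 1/(1 + 10^+0.39 + 10^-3.30) = 0.2894
DIC = [CO2*]/α₀ = 8.566×10^-5 / 0.2894 = 0.296 mmol/L

DIC = 0.296 mmol/L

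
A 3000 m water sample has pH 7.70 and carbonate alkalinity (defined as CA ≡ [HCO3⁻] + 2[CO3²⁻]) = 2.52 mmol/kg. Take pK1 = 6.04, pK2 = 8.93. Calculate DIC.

CA = [HCO3⁻] + 2[CO3²⁻] = (α₁ + 2α₂)·DIC
At pH 7.70: [H⁺]/K1 = 10^-1.66 = 0.021878, K2/[H⁺] = 10^-1.23 = 0.058884
α₁ = 1/(1 + 0.021878 + 0.058884) = 1/1.0808 = 0.9253; α₂ = α₁·K2/[H⁺] = 0.05448
α₁ + 2α₂ = 1.0342
DIC = CA / (α₁ + 2α₂) = 2.52 / 1.0342 = 2.44 mmol/kg

DIC = 2.44 mmol/kg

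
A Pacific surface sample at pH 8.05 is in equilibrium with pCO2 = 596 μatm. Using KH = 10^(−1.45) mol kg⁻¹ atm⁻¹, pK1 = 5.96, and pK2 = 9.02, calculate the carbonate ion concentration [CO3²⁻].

[CO2*] = KH · pCO2 = 10^(−1.45) × 596×10^-6 = 2.115×10^-5 mol/kg
α₀ = 1/(1 + K1/[H⁺] + K1K2/[H⁺]²) = 1/(1 + 10^+2.09 + 10^+1.12) = 0.007288
DIC = [CO2*]/α₀ = 2.115×10^-5 / 0.007288 = 2.902 mmol/kg
[CO3²⁻] = α₂·DIC; α₂ = 0.09608, so [CO3²⁻] = 0.09608 × 2.902 = 0.279 mmol/kg

[CO3²⁻] = 0.279 mmol/kg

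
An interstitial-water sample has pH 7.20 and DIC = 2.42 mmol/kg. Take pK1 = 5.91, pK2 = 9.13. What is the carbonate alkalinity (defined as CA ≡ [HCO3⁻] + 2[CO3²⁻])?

CA = 2.33 mmol/kg

CA = [HCO3⁻] + 2[CO3²⁻] = (α₁ + 2α₂)·DIC
At pH 7.20: [H⁺]/K1 = 10^-1.29 = 0.051286, K2/[H⁺] = 10^-1.93 = 0.011749
α₁ = 1/(1 + 0.051286 + 0.011749) = 1/1.0630 = 0.9407; α₂ = α₁·K2/[H⁺] = 0.01105
α₁ + 2α₂ = 0.9628
CA = 0.9628 × 2.42 = 2.33 mmol/kg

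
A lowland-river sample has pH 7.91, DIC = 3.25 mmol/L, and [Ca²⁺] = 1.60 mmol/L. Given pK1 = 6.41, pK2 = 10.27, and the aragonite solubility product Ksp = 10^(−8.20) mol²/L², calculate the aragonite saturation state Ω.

α₂ = 1 / (1 + [H⁺]/K2 + [H⁺]²/(K1K2)) = 1 / (1 + 10^+2.36 + 10^+0.86)
   = 1 / (1 + 229.09 + 7.2444) = 1/237.33 = 0.004214
[CO3²⁻] = α₂ × DIC = 0.004214 × 3.25 = 0.01369 mmol/L = 13.69 μmol/L
Ksp = 10^(−8.20) = 6.310×10^-9
Ω = [Ca²⁺][CO3²⁻]/Ksp = (1.60×10^-3)(1.369×10^-5) / 6.310×10^-9 = 3.47

Ω = 3.47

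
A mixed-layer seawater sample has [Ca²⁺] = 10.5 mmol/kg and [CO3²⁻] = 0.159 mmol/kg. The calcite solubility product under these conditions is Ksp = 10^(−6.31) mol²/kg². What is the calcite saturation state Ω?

Ksp = 10^(−6.31) = 4.898×10^-7
Ω = [Ca²⁺][CO3²⁻]/Ksp = (10.5×10^-3)(0.159×10^-3) / 4.898×10^-7 = 3.41

Ω = 3.41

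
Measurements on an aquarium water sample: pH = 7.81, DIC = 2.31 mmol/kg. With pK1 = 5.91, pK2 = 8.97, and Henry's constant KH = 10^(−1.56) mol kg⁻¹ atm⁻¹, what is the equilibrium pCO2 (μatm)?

α₀ = 1 / (1 + K1/[H⁺] + K1K2/[H⁺]²) = 1 / (1 + 10^+1.90 + 10^+0.74)
   = 1 / (1 + 79.433 + 5.4954) = 1/85.928 = 0.01164
[CO2*] = α₀ × DIC = 0.01164 × 2.31 = 0.02688 mmol/kg
pCO2 = [CO2*]/KH = 2.688×10^-5 / 2.754×10^-2 = 976 μatm

pCO2 = 976 μatm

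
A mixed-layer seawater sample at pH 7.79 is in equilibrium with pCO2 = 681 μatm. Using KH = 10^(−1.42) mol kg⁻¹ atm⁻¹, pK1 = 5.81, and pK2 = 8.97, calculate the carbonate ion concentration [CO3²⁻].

[CO2*] = KH · pCO2 = 10^(−1.42) × 681×10^-6 = 2.589×10^-5 mol/kg
α₀ = 1/(1 + K1/[H⁺] + K1K2/[H⁺]²) = 1/(1 + 10^+1.98 + 10^+0.80) = 0.009727
DIC = [CO2*]/α₀ = 2.589×10^-5 / 0.009727 = 2.662 mmol/kg
[CO3²⁻] = α₂·DIC; α₂ = 0.06137, so [CO3²⁻] = 0.06137 × 2.662 = 0.163 mmol/kg

[CO3²⁻] = 0.163 mmol/kg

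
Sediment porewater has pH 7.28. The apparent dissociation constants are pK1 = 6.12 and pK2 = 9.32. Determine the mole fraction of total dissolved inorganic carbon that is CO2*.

α₀ = 1 / (1 + K1/[H⁺] + K1K2/[H⁺]²) = 1 / (1 + 10^+1.16 + 10^-0.88)
   = 1 / (1 + 14.454 + 0.13183) = 1/15.586 = 0.06416

α₀ = 0.0642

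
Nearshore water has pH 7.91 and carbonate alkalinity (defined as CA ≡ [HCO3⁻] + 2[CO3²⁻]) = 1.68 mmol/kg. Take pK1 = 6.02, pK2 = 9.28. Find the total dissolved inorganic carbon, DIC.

CA = [HCO3⁻] + 2[CO3²⁻] = (α₁ + 2α₂)·DIC
At pH 7.91: [H⁺]/K1 = 10^-1.89 = 0.012882, K2/[H⁺] = 10^-1.37 = 0.042658
α₁ = 1/(1 + 0.012882 + 0.042658) = 1/1.0555 = 0.9474; α₂ = α₁·K2/[H⁺] = 0.04041
α₁ + 2α₂ = 1.0282
DIC = CA / (α₁ + 2α₂) = 1.68 / 1.0282 = 1.63 mmol/kg

DIC = 1.63 mmol/kg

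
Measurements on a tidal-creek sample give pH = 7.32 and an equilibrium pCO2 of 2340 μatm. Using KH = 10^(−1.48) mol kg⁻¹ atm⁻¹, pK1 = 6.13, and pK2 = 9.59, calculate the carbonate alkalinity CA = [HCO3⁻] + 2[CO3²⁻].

CA = 1.21 mmol/kg

[CO2*] = KH · pCO2 = 10^(−1.48) × 2340×10^-6 = 7.748×10^-5 mol/kg
α₀ = 1/(1 + K1/[H⁺] + K1K2/[H⁺]²) = 1/(1 + 10^+1.19 + 10^-1.08) = 0.06035
DIC = [CO2*]/α₀ = 7.748×10^-5 / 0.06035 = 1.284 mmol/kg
CA = (α₁ + 2α₂)·DIC = (0.9346 + 2×0.005019) × 1.284 = 1.21 mmol/kg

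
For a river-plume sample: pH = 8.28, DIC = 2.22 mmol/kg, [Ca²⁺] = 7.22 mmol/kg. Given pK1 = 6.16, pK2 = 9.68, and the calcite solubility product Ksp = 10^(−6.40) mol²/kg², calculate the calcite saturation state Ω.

α₂ = 1 / (1 + [H⁺]/K2 + [H⁺]²/(K1K2)) = 1 / (1 + 10^+1.40 + 10^-0.72)
   = 1 / (1 + 25.119 + 0.19055) = 1/26.309 = 0.03801
[CO3²⁻] = α₂ × DIC = 0.03801 × 2.22 = 0.08438 mmol/kg
Ksp = 10^(−6.40) = 3.981×10^-7
Ω = [Ca²⁺][CO3²⁻]/Ksp = (7.22×10^-3)(8.438×10^-5) / 3.981×10^-7 = 1.53

Ω = 1.53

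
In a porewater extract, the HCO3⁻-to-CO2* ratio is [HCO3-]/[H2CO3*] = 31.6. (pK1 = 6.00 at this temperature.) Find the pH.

From K1 = [H⁺][HCO3-]/[H2CO3*]:  pH = pK1 + log₁₀([HCO3-]/[H2CO3*])
log₁₀(31.6) = +1.500
pH = 6.00 + (+1.500) = 7.50

pH = 7.50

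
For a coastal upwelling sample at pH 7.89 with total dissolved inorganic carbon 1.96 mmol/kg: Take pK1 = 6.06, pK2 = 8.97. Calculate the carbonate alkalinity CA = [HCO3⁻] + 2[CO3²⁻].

CA = [HCO3⁻] + 2[CO3²⁻] = (α₁ + 2α₂)·DIC
At pH 7.89: [H⁺]/K1 = 10^-1.83 = 0.014791, K2/[H⁺] = 10^-1.08 = 0.083176
α₁ = 1/(1 + 0.014791 + 0.083176) = 1/1.0980 = 0.9108; α₂ = α₁·K2/[H⁺] = 0.07575
α₁ + 2α₂ = 1.0623
CA = 1.0623 × 1.96 = 2.08 mmol/kg

CA = 2.08 mmol/kg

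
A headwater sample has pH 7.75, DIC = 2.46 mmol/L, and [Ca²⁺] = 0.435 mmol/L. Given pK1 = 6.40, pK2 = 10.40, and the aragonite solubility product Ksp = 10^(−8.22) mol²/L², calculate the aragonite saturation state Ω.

Ω = 0.380

α₂ = 1 / (1 + [H⁺]/K2 + [H⁺]²/(K1K2)) = 1 / (1 + 10^+2.65 + 10^+1.30)
   = 1 / (1 + 446.68 + 19.953) = 1/467.64 = 0.002138
[CO3²⁻] = α₂ × DIC = 0.002138 × 2.46 = 0.005260 mmol/L = 5.260 μmol/L
Ksp = 10^(−8.22) = 6.026×10^-9
Ω = [Ca²⁺][CO3²⁻]/Ksp = (0.435×10^-3)(5.260×10^-6) / 6.026×10^-9 = 0.380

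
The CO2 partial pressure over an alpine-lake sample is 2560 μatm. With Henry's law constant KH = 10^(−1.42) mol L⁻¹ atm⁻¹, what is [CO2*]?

[CO2*] = 97.3 μmol/L

KH = 10^(−1.42) = 3.802×10^-2 mol L⁻¹ atm⁻¹
[CO2*] = KH · pCO2 = 3.802×10^-2 × 2560×10^-6 atm = 9.73×10^-5 mol/L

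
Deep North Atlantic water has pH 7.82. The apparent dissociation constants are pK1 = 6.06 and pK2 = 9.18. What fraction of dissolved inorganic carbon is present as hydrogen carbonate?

α₁ = 0.942

α₁ = 1 / (1 + [H⁺]/K1 + K2/[H⁺]) = 1 / (1 + 10^-1.76 + 10^-1.36)
   = 1 / (1 + 0.017378 + 0.043652) = 1/1.0610 = 0.9425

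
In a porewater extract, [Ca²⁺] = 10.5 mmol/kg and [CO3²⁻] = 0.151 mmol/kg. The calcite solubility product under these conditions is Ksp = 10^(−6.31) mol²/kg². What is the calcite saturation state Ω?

Ω = 3.24

Ksp = 10^(−6.31) = 4.898×10^-7
Ω = [Ca²⁺][CO3²⁻]/Ksp = (10.5×10^-3)(0.151×10^-3) / 4.898×10^-7 = 3.24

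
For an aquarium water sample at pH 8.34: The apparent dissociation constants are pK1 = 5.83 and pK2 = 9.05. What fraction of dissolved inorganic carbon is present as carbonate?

α₂ = 1 / (1 + [H⁺]/K2 + [H⁺]²/(K1K2)) = 1 / (1 + 10^+0.71 + 10^-1.80)
   = 1 / (1 + 5.1286 + 0.015849) = 1/6.1445 = 0.1627

α₂ = 0.163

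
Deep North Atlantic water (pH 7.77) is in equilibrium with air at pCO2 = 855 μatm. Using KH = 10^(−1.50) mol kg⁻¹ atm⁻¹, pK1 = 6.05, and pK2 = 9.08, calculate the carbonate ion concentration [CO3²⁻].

[CO2*] = KH · pCO2 = 10^(−1.50) × 855×10^-6 = 2.704×10^-5 mol/kg
α₀ = 1/(1 + K1/[H⁺] + K1K2/[H⁺]²) = 1/(1 + 10^+1.72 + 10^+0.41) = 0.01784
DIC = [CO2*]/α₀ = 2.704×10^-5 / 0.01784 = 1.515 mmol/kg
[CO3²⁻] = α₂·DIC; α₂ = 0.04586, so [CO3²⁻] = 0.04586 × 1.515 = 0.0695 mmol/kg

[CO3²⁻] = 0.0695 mmol/kg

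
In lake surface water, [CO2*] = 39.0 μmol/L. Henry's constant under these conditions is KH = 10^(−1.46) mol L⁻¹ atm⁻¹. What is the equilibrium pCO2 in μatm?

KH = 10^(−1.46) = 3.467×10^-2 mol L⁻¹ atm⁻¹
pCO2 = [CO2*]/KH = 39.0×10^-6 / 3.467×10^-2 = 1.12×10^-3 atm = 1120 μatm

pCO2 = 1120 μatm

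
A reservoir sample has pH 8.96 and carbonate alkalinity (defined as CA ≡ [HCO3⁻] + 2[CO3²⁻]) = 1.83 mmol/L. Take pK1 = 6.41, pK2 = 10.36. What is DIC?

DIC = 1.77 mmol/L

CA = [HCO3⁻] + 2[CO3²⁻] = (α₁ + 2α₂)·DIC
At pH 8.96: [H⁺]/K1 = 10^-2.55 = 0.0028184, K2/[H⁺] = 10^-1.40 = 0.039811
α₁ = 1/(1 + 0.0028184 + 0.039811) = 1/1.0426 = 0.9591; α₂ = α₁·K2/[H⁺] = 0.03818
α₁ + 2α₂ = 1.0355
DIC = CA / (α₁ + 2α₂) = 1.83 / 1.0355 = 1.77 mmol/L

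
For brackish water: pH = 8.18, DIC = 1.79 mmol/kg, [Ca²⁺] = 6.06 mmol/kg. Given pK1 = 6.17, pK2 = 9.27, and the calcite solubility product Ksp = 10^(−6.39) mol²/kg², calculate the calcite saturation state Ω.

α₂ = 1 / (1 + [H⁺]/K2 + [H⁺]²/(K1K2)) = 1 / (1 + 10^+1.09 + 10^-0.92)
   = 1 / (1 + 12.303 + 0.12023) = 1/13.423 = 0.07450
[CO3²⁻] = α₂ × DIC = 0.07450 × 1.79 = 0.1334 mmol/kg
Ksp = 10^(−6.39) = 4.074×10^-7
Ω = [Ca²⁺][CO3²⁻]/Ksp = (6.06×10^-3)(1.334×10^-4) / 4.074×10^-7 = 1.98

Ω = 1.98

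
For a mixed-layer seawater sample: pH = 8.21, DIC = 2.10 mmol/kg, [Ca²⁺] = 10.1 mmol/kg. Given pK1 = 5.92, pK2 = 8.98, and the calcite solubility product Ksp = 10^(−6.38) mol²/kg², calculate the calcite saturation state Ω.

Ω = 7.35

α₂ = 1 / (1 + [H⁺]/K2 + [H⁺]²/(K1K2)) = 1 / (1 + 10^+0.77 + 10^-1.52)
   = 1 / (1 + 5.8884 + 0.030200) = 1/6.9186 = 0.1445
[CO3²⁻] = α₂ × DIC = 0.1445 × 2.10 = 0.3035 mmol/kg
Ksp = 10^(−6.38) = 4.169×10^-7
Ω = [Ca²⁺][CO3²⁻]/Ksp = (10.1×10^-3)(3.035×10^-4) / 4.169×10^-7 = 7.35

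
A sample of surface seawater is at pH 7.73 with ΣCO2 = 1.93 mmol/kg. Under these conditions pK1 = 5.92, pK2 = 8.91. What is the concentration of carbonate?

α₂ = 1 / (1 + [H⁺]/K2 + [H⁺]²/(K1K2)) = 1 / (1 + 10^+1.18 + 10^-0.63)
   = 1 / (1 + 15.136 + 0.23442) = 1/16.370 = 0.06109
[CO3²⁻] = α₂ × DIC = 0.06109 × 1.93 = 0.118 mmol/kg

[CO3²⁻] = 0.118 mmol/kg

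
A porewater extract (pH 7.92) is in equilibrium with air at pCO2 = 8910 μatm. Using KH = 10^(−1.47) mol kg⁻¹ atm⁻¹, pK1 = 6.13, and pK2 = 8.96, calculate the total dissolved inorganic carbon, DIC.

[CO2*] = KH · pCO2 = 10^(−1.47) × 8910×10^-6 = 3.019×10^-4 mol/kg
α₀ = 1/(1 + K1/[H⁺] + K1K2/[H⁺]²) = 1/(1 + 10^+1.79 + 10^+0.75) = 0.01464
DIC = [CO2*]/α₀ = 3.019×10^-4 / 0.01464 = 20.6 mmol/kg

DIC = 20.6 mmol/kg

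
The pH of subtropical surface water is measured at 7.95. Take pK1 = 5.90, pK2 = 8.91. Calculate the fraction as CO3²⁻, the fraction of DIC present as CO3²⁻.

α₂ = 0.0980

α₂ = 1 / (1 + [H⁺]/K2 + [H⁺]²/(K1K2)) = 1 / (1 + 10^+0.96 + 10^-1.09)
   = 1 / (1 + 9.1201 + 0.081283) = 1/10.201 = 0.09803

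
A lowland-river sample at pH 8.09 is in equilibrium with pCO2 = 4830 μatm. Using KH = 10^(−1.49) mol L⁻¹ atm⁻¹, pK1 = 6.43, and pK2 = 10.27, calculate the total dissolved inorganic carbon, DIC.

[CO2*] = KH · pCO2 = 10^(−1.49) × 4830×10^-6 = 1.563×10^-4 mol/L
α₀ = 1/(1 + K1/[H⁺] + K1K2/[H⁺]²) = 1/(1 + 10^+1.66 + 10^-0.52) = 0.02127
DIC = [CO2*]/α₀ = 1.563×10^-4 / 0.02127 = 7.35 mmol/L

DIC = 7.35 mmol/L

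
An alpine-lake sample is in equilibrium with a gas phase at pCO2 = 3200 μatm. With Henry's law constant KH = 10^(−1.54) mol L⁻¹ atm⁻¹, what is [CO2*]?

KH = 10^(−1.54) = 2.884×10^-2 mol L⁻¹ atm⁻¹
[CO2*] = KH · pCO2 = 2.884×10^-2 × 3200×10^-6 atm = 9.23×10^-5 mol/L

[CO2*] = 92.3 μmol/L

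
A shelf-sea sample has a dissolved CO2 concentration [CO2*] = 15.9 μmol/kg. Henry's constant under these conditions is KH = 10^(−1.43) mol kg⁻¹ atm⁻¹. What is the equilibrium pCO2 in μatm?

KH = 10^(−1.43) = 3.715×10^-2 mol kg⁻¹ atm⁻¹
pCO2 = [CO2*]/KH = 15.9×10^-6 / 3.715×10^-2 = 4.28×10^-4 atm = 428 μatm

pCO2 = 428 μatm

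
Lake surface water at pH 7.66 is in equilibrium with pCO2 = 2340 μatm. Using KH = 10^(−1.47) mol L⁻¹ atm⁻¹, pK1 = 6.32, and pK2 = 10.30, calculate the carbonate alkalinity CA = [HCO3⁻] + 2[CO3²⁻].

[CO2*] = KH · pCO2 = 10^(−1.47) × 2340×10^-6 = 7.929×10^-5 mol/L
α₀ = 1/(1 + K1/[H⁺] + K1K2/[H⁺]²) = 1/(1 + 10^+1.34 + 10^-1.30) = 0.04362
DIC = [CO2*]/α₀ = 7.929×10^-5 / 0.04362 = 1.818 mmol/L
CA = (α₁ + 2α₂)·DIC = (0.9542 + 2×0.002186) × 1.818 = 1.74 mmol/L

CA = 1.74 mmol/L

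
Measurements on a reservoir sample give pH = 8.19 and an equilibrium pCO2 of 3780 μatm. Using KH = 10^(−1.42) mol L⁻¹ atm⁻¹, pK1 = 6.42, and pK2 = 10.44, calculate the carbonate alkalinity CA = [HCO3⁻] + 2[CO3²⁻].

CA = 8.56 mmol/L

[CO2*] = KH · pCO2 = 10^(−1.42) × 3780×10^-6 = 1.437×10^-4 mol/L
α₀ = 1/(1 + K1/[H⁺] + K1K2/[H⁺]²) = 1/(1 + 10^+1.77 + 10^-0.48) = 0.01661
DIC = [CO2*]/α₀ = 1.437×10^-4 / 0.01661 = 8.654 mmol/L
CA = (α₁ + 2α₂)·DIC = (0.9779 + 2×0.005499) × 8.654 = 8.56 mmol/L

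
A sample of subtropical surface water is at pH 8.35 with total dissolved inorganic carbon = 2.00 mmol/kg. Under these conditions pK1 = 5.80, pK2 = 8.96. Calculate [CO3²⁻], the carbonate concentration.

[CO3²⁻] = 0.393 mmol/kg

α₂ = 1 / (1 + [H⁺]/K2 + [H⁺]²/(K1K2)) = 1 / (1 + 10^+0.61 + 10^-1.94)
   = 1 / (1 + 4.0738 + 0.011482) = 1/5.0853 = 0.1966
[CO3²⁻] = α₂ × DIC = 0.1966 × 2.00 = 0.393 mmol/kg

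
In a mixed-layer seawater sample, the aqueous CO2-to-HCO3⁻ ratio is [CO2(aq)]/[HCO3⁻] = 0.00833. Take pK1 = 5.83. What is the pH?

pH = 7.91

From K1 = [H⁺][HCO3⁻]/[CO2(aq)]:  pH = pK1 − log₁₀([CO2(aq)]/[HCO3⁻])
log₁₀(0.00833) = -2.079
pH = 5.83 − (-2.079) = 7.91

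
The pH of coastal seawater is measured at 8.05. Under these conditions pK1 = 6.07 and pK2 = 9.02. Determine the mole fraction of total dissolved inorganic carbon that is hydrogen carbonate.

α₁ = 1 / (1 + [H⁺]/K1 + K2/[H⁺]) = 1 / (1 + 10^-1.98 + 10^-0.97)
   = 1 / (1 + 0.010471 + 0.10715) = 1/1.1176 = 0.8948

α₁ = 0.895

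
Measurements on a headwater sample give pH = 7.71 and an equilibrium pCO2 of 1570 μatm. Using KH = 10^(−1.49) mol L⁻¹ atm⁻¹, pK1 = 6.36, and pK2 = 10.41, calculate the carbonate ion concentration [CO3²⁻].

[CO3²⁻] = 2.27 μmol/L

[CO2*] = KH · pCO2 = 10^(−1.49) × 1570×10^-6 = 5.080×10^-5 mol/L
α₀ = 1/(1 + K1/[H⁺] + K1K2/[H⁺]²) = 1/(1 + 10^+1.35 + 10^-1.35) = 0.04268
DIC = [CO2*]/α₀ = 5.080×10^-5 / 0.04268 = 1.190 mmol/L
[CO3²⁻] = α₂·DIC; α₂ = 0.001906, so [CO3²⁻] = 0.001906 × 1.190 = 0.00227 mmol/L = 2.27 μmol/L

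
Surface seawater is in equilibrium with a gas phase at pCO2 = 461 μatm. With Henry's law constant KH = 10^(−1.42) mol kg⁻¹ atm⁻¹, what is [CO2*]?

KH = 10^(−1.42) = 3.802×10^-2 mol kg⁻¹ atm⁻¹
[CO2*] = KH · pCO2 = 3.802×10^-2 × 461×10^-6 atm = 1.75×10^-5 mol/kg

[CO2*] = 17.5 μmol/kg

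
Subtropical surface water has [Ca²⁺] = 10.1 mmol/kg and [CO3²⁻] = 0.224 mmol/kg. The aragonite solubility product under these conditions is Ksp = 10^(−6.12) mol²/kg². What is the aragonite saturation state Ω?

Ω = 2.98

Ksp = 10^(−6.12) = 7.586×10^-7
Ω = [Ca²⁺][CO3²⁻]/Ksp = (10.1×10^-3)(0.224×10^-3) / 7.586×10^-7 = 2.98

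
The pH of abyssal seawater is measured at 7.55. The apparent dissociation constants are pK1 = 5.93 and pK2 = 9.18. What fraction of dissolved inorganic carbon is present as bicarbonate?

α₁ = 1 / (1 + [H⁺]/K1 + K2/[H⁺]) = 1 / (1 + 10^-1.62 + 10^-1.63)
   = 1 / (1 + 0.023988 + 0.023442) = 1/1.0474 = 0.9547

α₁ = 0.955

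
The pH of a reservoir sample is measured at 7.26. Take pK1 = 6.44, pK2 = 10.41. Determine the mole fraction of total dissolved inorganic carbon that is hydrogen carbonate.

α₁ = 1 / (1 + [H⁺]/K1 + K2/[H⁺]) = 1 / (1 + 10^-0.82 + 10^-3.15)
   = 1 / (1 + 0.15136 + 0.00070795) = 1/1.1521 = 0.8680

α₁ = 0.868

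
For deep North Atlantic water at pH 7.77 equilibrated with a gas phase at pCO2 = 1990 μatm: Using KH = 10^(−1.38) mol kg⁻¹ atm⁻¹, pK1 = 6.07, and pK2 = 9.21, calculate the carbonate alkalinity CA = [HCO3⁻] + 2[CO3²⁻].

CA = 4.46 mmol/kg

[CO2*] = KH · pCO2 = 10^(−1.38) × 1990×10^-6 = 8.296×10^-5 mol/kg
α₀ = 1/(1 + K1/[H⁺] + K1K2/[H⁺]²) = 1/(1 + 10^+1.70 + 10^+0.26) = 0.01889
DIC = [CO2*]/α₀ = 8.296×10^-5 / 0.01889 = 4.392 mmol/kg
CA = (α₁ + 2α₂)·DIC = (0.9467 + 2×0.03437) × 4.392 = 4.46 mmol/kg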